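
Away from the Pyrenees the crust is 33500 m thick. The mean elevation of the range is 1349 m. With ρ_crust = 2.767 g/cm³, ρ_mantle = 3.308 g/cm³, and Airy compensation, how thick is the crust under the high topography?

Root depth r = h ρ_c / (ρ_m − ρ_c) = 1349 m × 2.767 / 0.541 = 6900 m.
Total thickness = T + h + r = 33500 m + 1349 m + 6900 m = 41700 m.

41700 m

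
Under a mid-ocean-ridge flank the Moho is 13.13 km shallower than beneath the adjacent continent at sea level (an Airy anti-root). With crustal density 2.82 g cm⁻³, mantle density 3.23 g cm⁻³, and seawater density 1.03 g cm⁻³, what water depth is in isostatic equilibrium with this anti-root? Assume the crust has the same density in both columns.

3.01 km

Replacing a thickness d of crust by seawater at the top must be balanced by replacing crust with mantle at the base: d (ρ_c − ρ_w) = a (ρ_m − ρ_c).
d = a (ρ_m − ρ_c)/(ρ_c − ρ_w) = 13.13 km × 0.41/1.79 = 3.01 km.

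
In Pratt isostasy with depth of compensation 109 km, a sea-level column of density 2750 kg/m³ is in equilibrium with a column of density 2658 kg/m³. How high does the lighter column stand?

3.77 km

ρ_ref D = ρ (D + h) → h = D (ρ_ref − ρ)/ρ.
h = 109 km × (2750 − 2658)/2658 = 3.77 km.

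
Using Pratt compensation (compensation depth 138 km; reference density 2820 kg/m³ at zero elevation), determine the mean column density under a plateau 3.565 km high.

2750 kg/m³

Pratt balance: ρ_ref D = ρ (D + h).
ρ = ρ_ref D/(D + h) = 2820 × 138 km/(138 km + 3.565 km) = 2750 kg/m³.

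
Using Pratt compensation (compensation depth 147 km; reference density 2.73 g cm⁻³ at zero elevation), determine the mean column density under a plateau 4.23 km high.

2.65 g cm⁻³

Pratt balance: ρ_ref D = ρ (D + h).
ρ = ρ_ref D/(D + h) = 2.73 × 147 km/(147 km + 4.23 km) = 2.65 g cm⁻³.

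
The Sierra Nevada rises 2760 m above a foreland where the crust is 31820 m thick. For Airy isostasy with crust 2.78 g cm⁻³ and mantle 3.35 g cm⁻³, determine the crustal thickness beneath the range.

Root depth r = h ρ_c / (ρ_m − ρ_c) = 2760 m × 2.78 / 0.57 = 13460 m.
Total thickness = T + h + r = 31820 m + 2760 m + 13460 m = 48000 m.

48000 m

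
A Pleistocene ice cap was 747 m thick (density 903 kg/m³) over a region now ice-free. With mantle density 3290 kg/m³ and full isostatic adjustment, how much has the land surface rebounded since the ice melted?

Removing the load lets mantle flow back in; uplift u satisfies ρ_ice t = ρ_m u.
u = t ρ_ice/ρ_m = 747 m × 903/3290 = 205 m.

205 m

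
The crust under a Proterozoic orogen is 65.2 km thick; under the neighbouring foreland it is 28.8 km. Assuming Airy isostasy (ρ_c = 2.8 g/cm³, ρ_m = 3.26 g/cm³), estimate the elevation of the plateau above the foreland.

Excess crust Δ = 65.2 km − 28.8 km = 36.4 km, split between elevation h and root r with h + r = Δ.
Airy balance ρ_c h = (ρ_m − ρ_c) r gives r = h ρ_c/(ρ_m − ρ_c), so h (1 + ρ_c/(ρ_m − ρ_c)) = Δ, i.e. h = Δ (ρ_m − ρ_c)/ρ_m.
h = 36.4 km × 0.46/3.26 = 5.14 km.

5.14 km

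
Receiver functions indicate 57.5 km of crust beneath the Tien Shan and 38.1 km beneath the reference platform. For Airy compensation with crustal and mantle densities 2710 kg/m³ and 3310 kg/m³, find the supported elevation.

3.52 km

Excess crust Δ = 57.5 km − 38.1 km = 19.4 km, split between elevation h and root r with h + r = Δ.
Airy balance ρ_c h = (ρ_m − ρ_c) r gives r = h ρ_c/(ρ_m − ρ_c), so h (1 + ρ_c/(ρ_m − ρ_c)) = Δ, i.e. h = Δ (ρ_m − ρ_c)/ρ_m.
h = 19.4 km × 600/3310 = 3.52 km.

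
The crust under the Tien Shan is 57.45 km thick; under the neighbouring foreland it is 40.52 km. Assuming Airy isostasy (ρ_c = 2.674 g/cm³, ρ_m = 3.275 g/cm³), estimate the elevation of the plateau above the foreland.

3.11 km

Excess crust Δ = 57.45 km − 40.52 km = 16.93 km, split between elevation h and root r with h + r = Δ.
Airy balance ρ_c h = (ρ_m − ρ_c) r gives r = h ρ_c/(ρ_m − ρ_c), so h (1 + ρ_c/(ρ_m − ρ_c)) = Δ, i.e. h = Δ (ρ_m − ρ_c)/ρ_m.
h = 16.93 km × 0.601/3.275 = 3.11 km.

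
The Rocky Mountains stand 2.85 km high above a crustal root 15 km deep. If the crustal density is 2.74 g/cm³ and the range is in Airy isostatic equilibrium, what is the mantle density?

3.26 g/cm³

Airy balance: ρ_c h = (ρ_m − ρ_c) r → ρ_m = ρ_c (1 + h/r).
ρ_m = 2.74 × (1 + 2.85 km/15 km) = 3.26 g/cm³.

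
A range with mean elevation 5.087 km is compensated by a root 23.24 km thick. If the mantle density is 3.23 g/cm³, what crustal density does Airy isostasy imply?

ρ_c h = (ρ_m − ρ_c) r → ρ_c (h + r) = ρ_m r → ρ_c = ρ_m r / (h + r).
ρ_c = 3.23 × 23.24 km / (5.087 km + 23.24 km) = 2.65 g/cm³.

2.65 g/cm³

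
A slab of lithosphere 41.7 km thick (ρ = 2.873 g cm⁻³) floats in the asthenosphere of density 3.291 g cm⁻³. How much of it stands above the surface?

Floating equilibrium: submerged depth d = t ρ_obj/ρ_fluid = 41.7 km × 2.873/3.291 = 36.4 km.
Freeboard = t − d = 41.7 km − 36.4 km = 5.3 km.

5.3 km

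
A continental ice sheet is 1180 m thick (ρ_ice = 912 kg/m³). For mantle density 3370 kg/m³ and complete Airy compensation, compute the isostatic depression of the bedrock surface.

319 m

By Archimedes' principle applied to the lithosphere: the ice load ρ_ice t is balanced by mantle displaced below, ρ_m s.
s = t ρ_ice / ρ_m = 1180 m × 912/3370 = 319 m.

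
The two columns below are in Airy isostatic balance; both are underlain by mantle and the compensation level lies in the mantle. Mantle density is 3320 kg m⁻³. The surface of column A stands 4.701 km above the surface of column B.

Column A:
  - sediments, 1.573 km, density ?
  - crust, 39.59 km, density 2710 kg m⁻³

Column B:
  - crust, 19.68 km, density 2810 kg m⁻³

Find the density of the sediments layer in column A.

2370 kg m⁻³

Take the compensation level at the base of the deeper column (depth z_c below the surface of column A) and equate Σ ρ_i t_i down to z_c; mantle fills any gap and the z_c terms cancel.
Column A: 1.573×ρ + 39.59×2710 + (z_c − 41.163)×3320
Column B: 4.701×0 + 19.68×2810 + (z_c − 4.701 − 19.68)×3320
The z_c×3320 term appears on both sides and cancels. Collect the known terms of each column as K = Σ(ρt)_known − 3320 × (depth of known layers): K_A = 107288.9 − 3320×41.163 = −29372.26; K_B = 55300.8 − 3320×(4.701 + 19.68) = −25644.12.
Balance: K_A + 1.573×ρ = K_B, so ρ = (K_B − K_A)/1.573 = 3728.14/1.573 = 2370 kg m⁻³.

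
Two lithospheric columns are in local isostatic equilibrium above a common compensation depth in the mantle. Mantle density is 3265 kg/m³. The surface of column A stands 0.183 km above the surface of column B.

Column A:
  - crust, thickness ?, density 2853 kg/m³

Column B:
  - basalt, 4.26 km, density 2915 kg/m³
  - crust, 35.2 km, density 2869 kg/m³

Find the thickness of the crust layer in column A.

Take the compensation level at the base of the deeper column (depth z_c below the surface of column A) and equate Σ ρ_i t_i down to z_c; mantle fills any gap and the z_c terms cancel.
Column A: x×2853 + (z_c − 0 − x)×3265
Column B: 0.183×0 + 4.26×2915 + 35.2×2869 + (z_c − 0.183 − 39.46)×3265
The z_c×3265 term appears on both sides and cancels. Collect the known terms of each column as K = Σ(ρt)_known − 3265 × (depth of known layers): K_A = 0 − 3265×0 = 0; K_B = 113406.7 − 3265×(0.183 + 39.46) = −16027.695.
Balance: K_A − x×(3265 − 2853) = K_B, so x = (K_A − K_B)/(3265 − 2853) = 16027.7/412 = 38.9 km.

38.9 km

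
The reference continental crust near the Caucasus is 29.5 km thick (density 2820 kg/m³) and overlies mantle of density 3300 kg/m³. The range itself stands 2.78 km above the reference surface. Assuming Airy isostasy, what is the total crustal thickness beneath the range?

48.6 km

Root depth r = h ρ_c / (ρ_m − ρ_c) = 2.78 km × 2820 / 480 = 16.33 km.
Total thickness = T + h + r = 29.5 km + 2.78 km + 16.33 km = 48.6 km.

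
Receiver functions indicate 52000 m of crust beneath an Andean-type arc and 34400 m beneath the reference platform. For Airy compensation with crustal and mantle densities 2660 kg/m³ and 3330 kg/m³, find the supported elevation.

3540 m

Excess crust Δ = 52000 m − 34400 m = 17600 m, split between elevation h and root r with h + r = Δ.
Airy balance ρ_c h = (ρ_m − ρ_c) r gives r = h ρ_c/(ρ_m − ρ_c), so h (1 + ρ_c/(ρ_m − ρ_c)) = Δ, i.e. h = Δ (ρ_m − ρ_c)/ρ_m.
h = 17600 m × 670/3330 = 3540 m.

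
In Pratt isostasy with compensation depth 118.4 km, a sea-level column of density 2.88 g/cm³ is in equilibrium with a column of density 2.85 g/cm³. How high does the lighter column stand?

1.25 km

ρ_ref D = ρ (D + h) → h = D (ρ_ref − ρ)/ρ.
h = 118.4 km × (2.88 − 2.85)/2.85 = 1.25 km.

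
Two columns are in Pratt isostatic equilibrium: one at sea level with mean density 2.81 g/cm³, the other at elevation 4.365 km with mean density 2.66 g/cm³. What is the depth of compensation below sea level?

77.4 km

ρ_ref D = ρ (D + h) → D (ρ_ref − ρ) = ρ h.
D = ρ h/(ρ_ref − ρ) = 2.66 × 4.365 km/(2.81 − 2.66) = 77.4 km.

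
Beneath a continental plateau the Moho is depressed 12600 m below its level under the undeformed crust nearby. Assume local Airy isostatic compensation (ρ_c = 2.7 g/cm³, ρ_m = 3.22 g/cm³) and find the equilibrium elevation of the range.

By Archimedes' principle applied to the lithosphere: ρ_c h = (ρ_m − ρ_c) r.
h = r (ρ_m − ρ_c) / ρ_c = 12600 m × (3.22 − 2.7) / 2.7 = 2430 m.

2430 m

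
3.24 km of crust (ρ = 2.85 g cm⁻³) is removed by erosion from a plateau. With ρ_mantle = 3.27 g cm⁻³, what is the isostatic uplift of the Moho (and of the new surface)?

2.82 km

Unloading: uplift u = e ρ_c/ρ_m = 3.24 km × 2.85/3.27 = 2.82 km.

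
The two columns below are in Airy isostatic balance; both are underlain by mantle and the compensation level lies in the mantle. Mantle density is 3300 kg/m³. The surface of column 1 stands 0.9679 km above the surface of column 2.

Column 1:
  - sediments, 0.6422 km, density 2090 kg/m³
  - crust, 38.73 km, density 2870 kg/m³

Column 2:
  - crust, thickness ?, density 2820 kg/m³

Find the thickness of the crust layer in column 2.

Take the compensation level at the base of the deeper column (depth z_c below the surface of column 1) and equate Σ ρ_i t_i down to z_c; mantle fills any gap and the z_c terms cancel.
Column 1: 0.6422×2090 + 38.73×2870 + (z_c − 39.3722)×3300
Column 2: 0.9679×0 + x×2820 + (z_c − 0.9679 − 0 − x)×3300
The z_c×3300 term appears on both sides and cancels. Collect the known terms of each column as K = Σ(ρt)_known − 3300 × (depth of known layers): K_1 = 112497.298 − 3300×39.3722 = −17430.962; K_2 = 0 − 3300×(0.9679 + 0) = −3194.07.
Balance: K_1 = K_2 − x×(3300 − 2820), so x = (K_2 − K_1)/(3300 − 2820) = 14236.9/480 = 29.7 km.

29.7 km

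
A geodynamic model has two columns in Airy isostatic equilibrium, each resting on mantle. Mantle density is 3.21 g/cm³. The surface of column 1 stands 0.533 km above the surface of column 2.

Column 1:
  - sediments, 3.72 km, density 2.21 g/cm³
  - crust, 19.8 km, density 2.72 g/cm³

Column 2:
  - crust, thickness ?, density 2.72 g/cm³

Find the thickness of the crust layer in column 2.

23.9 km

Take the compensation level at the base of the deeper column (depth z_c below the surface of column 1) and equate Σ ρ_i t_i down to z_c; mantle fills any gap and the z_c terms cancel.
Column 1: 3.72×2.21 + 19.8×2.72 + (z_c − 23.52)×3.21
Column 2: 0.533×0 + x×2.72 + (z_c − 0.533 − 0 − x)×3.21
The z_c×3.21 term appears on both sides and cancels. Collect the known terms of each column as K = Σ(ρt)_known − 3.21 × (depth of known layers): K_1 = 62.0772 − 3.21×23.52 = −13.422; K_2 = 0 − 3.21×(0.533 + 0) = −1.71093.
Balance: K_1 = K_2 − x×(3.21 − 2.72), so x = (K_2 − K_1)/(3.21 − 2.72) = 11.7111/0.49 = 23.9 km.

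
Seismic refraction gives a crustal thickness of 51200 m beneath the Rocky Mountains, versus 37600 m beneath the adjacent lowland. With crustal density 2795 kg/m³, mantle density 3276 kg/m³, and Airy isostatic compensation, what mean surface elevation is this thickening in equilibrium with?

2000 m

Excess crust Δ = 51200 m − 37600 m = 13600 m, split between elevation h and root r with h + r = Δ.
Airy balance ρ_c h = (ρ_m − ρ_c) r gives r = h ρ_c/(ρ_m − ρ_c), so h (1 + ρ_c/(ρ_m − ρ_c)) = Δ, i.e. h = Δ (ρ_m − ρ_c)/ρ_m.
h = 13600 m × 481/3276 = 2000 m.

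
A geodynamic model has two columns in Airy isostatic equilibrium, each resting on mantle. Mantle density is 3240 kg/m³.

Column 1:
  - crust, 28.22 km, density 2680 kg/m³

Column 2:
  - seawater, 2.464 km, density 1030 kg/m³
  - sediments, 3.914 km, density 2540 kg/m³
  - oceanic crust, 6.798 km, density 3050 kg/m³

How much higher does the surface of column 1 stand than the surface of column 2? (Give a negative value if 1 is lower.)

1.95 km

For any compensation level in the mantle, the mantle terms cancel and isostasy reduces to e = (Σt_1 − Σt_2) − (Σ(ρt)_1 − Σ(ρt)_2) / ρ_m.
Σt_1 = 28.22 km; Σt_2 = 13.176 km; Σ(ρt)_1 = 75629.6; Σ(ρt)_2 = 33213.38 (in km·kg/m³).
e = (28.22 − 13.176) − (75629.6 − 33213.38) / 3240 = 1.95 km.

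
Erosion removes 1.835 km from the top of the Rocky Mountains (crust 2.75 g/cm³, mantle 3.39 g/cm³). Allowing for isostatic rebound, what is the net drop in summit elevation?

Rebound u = e ρ_c/ρ_m = 1.835 km × 2.75/3.39 = 1.489 km.
Net surface drop = e − u = 1.835 km − 1.489 km = e (ρ_m − ρ_c)/ρ_m = 0.346 km.

0.346 km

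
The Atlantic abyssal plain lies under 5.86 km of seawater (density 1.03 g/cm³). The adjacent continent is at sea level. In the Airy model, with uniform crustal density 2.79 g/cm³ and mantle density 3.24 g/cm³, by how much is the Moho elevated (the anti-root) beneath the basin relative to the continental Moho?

22.9 km

By Archimedes' principle applied to the lithosphere: replacing crust with seawater at the top is compensated by replacing crust with mantle at the base: d (ρ_c − ρ_w) = a (ρ_m − ρ_c).
a = d (ρ_c − ρ_w)/(ρ_m − ρ_c) = 5.86 km × 1.76/0.45 = 22.9 km.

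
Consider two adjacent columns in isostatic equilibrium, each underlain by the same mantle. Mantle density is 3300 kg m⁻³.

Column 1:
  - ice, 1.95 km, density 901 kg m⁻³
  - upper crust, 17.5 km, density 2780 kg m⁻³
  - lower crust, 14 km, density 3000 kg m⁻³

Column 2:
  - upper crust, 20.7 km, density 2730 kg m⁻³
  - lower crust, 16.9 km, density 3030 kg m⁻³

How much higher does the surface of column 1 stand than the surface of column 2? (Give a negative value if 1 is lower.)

0.49 km

For any compensation level in the mantle, the mantle terms cancel and isostasy reduces to e = (Σt_1 − Σt_2) − (Σ(ρt)_1 − Σ(ρt)_2) / ρ_m.
Σt_1 = 33.45 km; Σt_2 = 37.6 km; Σ(ρt)_1 = 92406.95; Σ(ρt)_2 = 107718 (in km·kg m⁻³).
e = (33.45 − 37.6) − (92406.95 − 107718) / 3300 = 0.49 km.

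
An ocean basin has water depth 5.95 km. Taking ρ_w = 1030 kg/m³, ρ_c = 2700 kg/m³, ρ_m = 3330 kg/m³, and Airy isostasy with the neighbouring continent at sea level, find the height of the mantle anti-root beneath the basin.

Isostatic balance requires: replacing crust with seawater at the top is compensated by replacing crust with mantle at the base: d (ρ_c − ρ_w) = a (ρ_m − ρ_c).
a = d (ρ_c − ρ_w)/(ρ_m − ρ_c) = 5.95 km × 1670/630 = 15.8 km.

15.8 km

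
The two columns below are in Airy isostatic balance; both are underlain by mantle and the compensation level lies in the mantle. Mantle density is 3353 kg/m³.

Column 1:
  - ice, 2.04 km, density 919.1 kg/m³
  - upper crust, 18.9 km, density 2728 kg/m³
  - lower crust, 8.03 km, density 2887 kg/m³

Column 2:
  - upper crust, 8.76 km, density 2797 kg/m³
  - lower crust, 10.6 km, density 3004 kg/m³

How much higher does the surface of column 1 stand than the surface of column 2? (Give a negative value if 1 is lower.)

For any compensation level in the mantle, the mantle terms cancel and isostasy reduces to e = (Σt_1 − Σt_2) − (Σ(ρt)_1 − Σ(ρt)_2) / ρ_m.
Σt_1 = 28.97 km; Σt_2 = 19.36 km; Σ(ρt)_1 = 76616.774; Σ(ρt)_2 = 56344.12 (in km·kg/m³).
e = (28.97 − 19.36) − (76616.774 − 56344.12) / 3353 = 3.56 km.

3.56 km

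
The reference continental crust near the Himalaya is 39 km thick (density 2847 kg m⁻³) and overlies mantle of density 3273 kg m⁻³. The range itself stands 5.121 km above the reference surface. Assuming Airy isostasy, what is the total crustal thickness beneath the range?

Root depth r = h ρ_c / (ρ_m − ρ_c) = 5.121 km × 2847 / 426 = 34.22 km.
Total thickness = T + h + r = 39 km + 5.121 km + 34.22 km = 78.3 km.

78.3 km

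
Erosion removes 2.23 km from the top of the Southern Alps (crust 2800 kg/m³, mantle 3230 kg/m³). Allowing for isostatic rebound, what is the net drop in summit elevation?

Rebound u = e ρ_c/ρ_m = 2.23 km × 2800/3230 = 1.933 km.
Net surface drop = e − u = 2.23 km − 1.933 km = e (ρ_m − ρ_c)/ρ_m = 0.297 km.

0.297 km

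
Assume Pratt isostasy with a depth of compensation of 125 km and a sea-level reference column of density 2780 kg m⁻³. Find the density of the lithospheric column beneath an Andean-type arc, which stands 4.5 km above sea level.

Pratt balance: ρ_ref D = ρ (D + h).
ρ = ρ_ref D/(D + h) = 2780 × 125 km/(125 km + 4.5 km) = 2680 kg m⁻³.

2680 kg m⁻³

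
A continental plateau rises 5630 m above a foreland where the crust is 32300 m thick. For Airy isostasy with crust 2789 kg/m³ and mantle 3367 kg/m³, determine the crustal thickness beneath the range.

65100 m

Root depth r = h ρ_c / (ρ_m − ρ_c) = 5630 m × 2789 / 578 = 27170 m.
Total thickness = T + h + r = 32300 m + 5630 m + 27170 m = 65100 m.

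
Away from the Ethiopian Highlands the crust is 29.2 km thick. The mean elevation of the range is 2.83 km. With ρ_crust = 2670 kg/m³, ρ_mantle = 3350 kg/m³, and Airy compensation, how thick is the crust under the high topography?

Root depth r = h ρ_c / (ρ_m − ρ_c) = 2.83 km × 2670 / 680 = 11.11 km.
Total thickness = T + h + r = 29.2 km + 2.83 km + 11.11 km = 43.1 km.

43.1 km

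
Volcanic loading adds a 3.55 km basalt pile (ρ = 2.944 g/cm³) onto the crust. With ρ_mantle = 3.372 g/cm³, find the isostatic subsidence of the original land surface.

Subaerial loading: s = t ρ_load / ρ_m.
s = 3.55 km × 2.944/3.372 = 3.1 km.

3.1 km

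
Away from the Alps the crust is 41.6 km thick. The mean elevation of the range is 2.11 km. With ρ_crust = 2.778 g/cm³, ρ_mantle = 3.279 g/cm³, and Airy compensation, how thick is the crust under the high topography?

55.4 km

Root depth r = h ρ_c / (ρ_m − ρ_c) = 2.11 km × 2.778 / 0.501 = 11.7 km.
Total thickness = T + h + r = 41.6 km + 2.11 km + 11.7 km = 55.4 km.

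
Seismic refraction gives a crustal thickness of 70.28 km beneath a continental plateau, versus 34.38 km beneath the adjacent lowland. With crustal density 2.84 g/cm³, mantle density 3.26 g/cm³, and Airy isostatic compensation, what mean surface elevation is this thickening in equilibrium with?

4.63 km

Excess crust Δ = 70.28 km − 34.38 km = 35.9 km, split between elevation h and root r with h + r = Δ.
Airy balance ρ_c h = (ρ_m − ρ_c) r gives r = h ρ_c/(ρ_m − ρ_c), so h (1 + ρ_c/(ρ_m − ρ_c)) = Δ, i.e. h = Δ (ρ_m − ρ_c)/ρ_m.
h = 35.9 km × 0.42/3.26 = 4.63 km.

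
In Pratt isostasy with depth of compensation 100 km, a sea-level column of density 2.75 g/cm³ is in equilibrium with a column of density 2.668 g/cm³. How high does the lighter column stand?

3.07 km

ρ_ref D = ρ (D + h) → h = D (ρ_ref − ρ)/ρ.
h = 100 km × (2.75 − 2.668)/2.668 = 3.07 km.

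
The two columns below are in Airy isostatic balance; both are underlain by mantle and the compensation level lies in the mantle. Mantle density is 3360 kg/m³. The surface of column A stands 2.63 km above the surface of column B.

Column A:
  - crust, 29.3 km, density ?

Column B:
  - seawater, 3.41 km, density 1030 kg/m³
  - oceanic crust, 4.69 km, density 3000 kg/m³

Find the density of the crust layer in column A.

Take the compensation level at the base of the deeper column (depth z_c below the surface of column A) and equate Σ ρ_i t_i down to z_c; mantle fills any gap and the z_c terms cancel.
Column A: 29.3×ρ + (z_c − 29.3)×3360
Column B: 2.63×0 + 3.41×1030 + 4.69×3000 + (z_c − 2.63 − 8.1)×3360
The z_c×3360 term appears on both sides and cancels. Collect the known terms of each column as K = Σ(ρt)_known − 3360 × (depth of known layers): K_A = 0 − 3360×29.3 = −98448; K_B = 17582.3 − 3360×(2.63 + 8.1) = −18470.5.
Balance: K_A + 29.3×ρ = K_B, so ρ = (K_B − K_A)/29.3 = 79977.5/29.3 = 2730 kg/m³.

2730 kg/m³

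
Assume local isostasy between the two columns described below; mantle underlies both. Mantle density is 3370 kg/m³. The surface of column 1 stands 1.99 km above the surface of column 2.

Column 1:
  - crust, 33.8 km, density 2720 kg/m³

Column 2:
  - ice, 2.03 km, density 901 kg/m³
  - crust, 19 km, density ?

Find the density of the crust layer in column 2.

Take the compensation level at the base of the deeper column (depth z_c below the surface of column 1) and equate Σ ρ_i t_i down to z_c; mantle fills any gap and the z_c terms cancel.
Column 1: 33.8×2720 + (z_c − 33.8)×3370
Column 2: 1.99×0 + 2.03×901 + 19×ρ + (z_c − 1.99 − 21.03)×3370
The z_c×3370 term appears on both sides and cancels. Collect the known terms of each column as K = Σ(ρt)_known − 3370 × (depth of known layers): K_1 = 91936 − 3370×33.8 = −21970; K_2 = 1829.03 − 3370×(1.99 + 21.03) = −75748.37.
Balance: K_1 = K_2 + 19×ρ, so ρ = (K_1 − K_2)/19 = 53778.4/19 = 2830 kg/m³.

2830 kg/m³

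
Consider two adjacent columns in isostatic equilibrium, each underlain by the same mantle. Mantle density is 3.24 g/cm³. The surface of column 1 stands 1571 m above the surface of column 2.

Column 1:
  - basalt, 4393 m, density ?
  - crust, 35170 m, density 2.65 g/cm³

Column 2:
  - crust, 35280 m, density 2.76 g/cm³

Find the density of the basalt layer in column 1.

Take the compensation level at the base of the deeper column (depth z_c below the surface of column 1) and equate Σ ρ_i t_i down to z_c; mantle fills any gap and the z_c terms cancel.
Column 1: 4393×ρ + 35170×2.65 + (z_c − 39563)×3.24
Column 2: 1571×0 + 35280×2.76 + (z_c − 1571 − 35280)×3.24
The z_c×3.24 term appears on both sides and cancels. Collect the known terms of each column as K = Σ(ρt)_known − 3.24 × (depth of known layers): K_1 = 93200.5 − 3.24×39563 = −34983.62; K_2 = 97372.8 − 3.24×(1571 + 35280) = −22024.44.
Balance: K_1 + 4393×ρ = K_2, so ρ = (K_2 − K_1)/4393 = 12959.2/4393 = 2.95 g/cm³.

2.95 g/cm³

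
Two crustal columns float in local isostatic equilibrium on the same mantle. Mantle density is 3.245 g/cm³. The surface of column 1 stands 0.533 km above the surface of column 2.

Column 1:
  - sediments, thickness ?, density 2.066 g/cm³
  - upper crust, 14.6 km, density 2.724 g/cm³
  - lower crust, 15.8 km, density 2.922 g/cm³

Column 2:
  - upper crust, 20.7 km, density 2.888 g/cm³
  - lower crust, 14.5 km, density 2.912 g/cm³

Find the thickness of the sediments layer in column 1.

Take the compensation level at the base of the deeper column (depth z_c below the surface of column 1) and equate Σ ρ_i t_i down to z_c; mantle fills any gap and the z_c terms cancel.
Column 1: x×2.066 + 14.6×2.724 + 15.8×2.922 + (z_c − 30.4 − x)×3.245
Column 2: 0.533×0 + 20.7×2.888 + 14.5×2.912 + (z_c − 0.533 − 35.2)×3.245
The z_c×3.245 term appears on both sides and cancels. Collect the known terms of each column as K = Σ(ρt)_known − 3.245 × (depth of known layers): K_1 = 85.938 − 3.245×30.4 = −12.71; K_2 = 102.0056 − 3.245×(0.533 + 35.2) = −13.947985.
Balance: K_1 − x×(3.245 − 2.066) = K_2, so x = (K_1 − K_2)/(3.245 − 2.066) = 1.23798/1.179 = 1.05 km.

1.05 km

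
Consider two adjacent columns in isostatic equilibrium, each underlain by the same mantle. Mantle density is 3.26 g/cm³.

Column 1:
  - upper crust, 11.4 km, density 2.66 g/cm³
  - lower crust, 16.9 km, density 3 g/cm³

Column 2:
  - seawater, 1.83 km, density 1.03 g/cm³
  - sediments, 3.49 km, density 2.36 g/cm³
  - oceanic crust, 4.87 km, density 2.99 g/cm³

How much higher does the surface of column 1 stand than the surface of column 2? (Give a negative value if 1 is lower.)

For any compensation level in the mantle, the mantle terms cancel and isostasy reduces to e = (Σt_1 − Σt_2) − (Σ(ρt)_1 − Σ(ρt)_2) / ρ_m.
Σt_1 = 28.3 km; Σt_2 = 10.19 km; Σ(ρt)_1 = 81.024; Σ(ρt)_2 = 24.6826 (in km·g/cm³).
e = (28.3 − 10.19) − (81.024 − 24.6826) / 3.26 = 0.827 km.

0.827 km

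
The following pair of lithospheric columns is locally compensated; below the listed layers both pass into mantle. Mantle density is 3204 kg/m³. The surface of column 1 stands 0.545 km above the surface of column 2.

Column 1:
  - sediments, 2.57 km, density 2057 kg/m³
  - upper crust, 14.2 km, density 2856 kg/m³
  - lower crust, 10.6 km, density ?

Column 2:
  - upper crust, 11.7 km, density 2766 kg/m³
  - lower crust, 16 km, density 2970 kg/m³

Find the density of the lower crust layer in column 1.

Take the compensation level at the base of the deeper column (depth z_c below the surface of column 1) and equate Σ ρ_i t_i down to z_c; mantle fills any gap and the z_c terms cancel.
Column 1: 2.57×2057 + 14.2×2856 + 10.6×ρ + (z_c − 27.37)×3204
Column 2: 0.545×0 + 11.7×2766 + 16×2970 + (z_c − 0.545 − 27.7)×3204
The z_c×3204 term appears on both sides and cancels. Collect the known terms of each column as K = Σ(ρt)_known − 3204 × (depth of known layers): K_1 = 45841.69 − 3204×27.37 = −41851.79; K_2 = 79882.2 − 3204×(0.545 + 27.7) = −10614.78.
Balance: K_1 + 10.6×ρ = K_2, so ρ = (K_2 − K_1)/10.6 = 31237/10.6 = 2950 kg/m³.

2950 kg/m³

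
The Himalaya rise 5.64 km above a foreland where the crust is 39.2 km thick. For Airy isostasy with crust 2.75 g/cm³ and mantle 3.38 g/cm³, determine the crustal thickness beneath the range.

69.5 km

Root depth r = h ρ_c / (ρ_m − ρ_c) = 5.64 km × 2.75 / 0.63 = 24.62 km.
Total thickness = T + h + r = 39.2 km + 5.64 km + 24.62 km = 69.5 km.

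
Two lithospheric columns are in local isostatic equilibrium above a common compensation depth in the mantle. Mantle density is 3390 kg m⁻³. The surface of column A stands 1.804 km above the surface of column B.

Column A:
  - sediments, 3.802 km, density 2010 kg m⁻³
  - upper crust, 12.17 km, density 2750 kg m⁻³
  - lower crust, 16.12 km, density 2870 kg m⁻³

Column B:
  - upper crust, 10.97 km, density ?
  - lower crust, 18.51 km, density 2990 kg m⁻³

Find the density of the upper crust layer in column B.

Take the compensation level at the base of the deeper column (depth z_c below the surface of column A) and equate Σ ρ_i t_i down to z_c; mantle fills any gap and the z_c terms cancel.
Column A: 3.802×2010 + 12.17×2750 + 16.12×2870 + (z_c − 32.092)×3390
Column B: 1.804×0 + 10.97×ρ + 18.51×2990 + (z_c − 1.804 − 29.48)×3390
The z_c×3390 term appears on both sides and cancels. Collect the known terms of each column as K = Σ(ρt)_known − 3390 × (depth of known layers): K_A = 87373.92 − 3390×32.092 = −21417.96; K_B = 55344.9 − 3390×(1.804 + 29.48) = −50707.86.
Balance: K_A = K_B + 10.97×ρ, so ρ = (K_A − K_B)/10.97 = 29289.9/10.97 = 2670 kg m⁻³.

2670 kg m⁻³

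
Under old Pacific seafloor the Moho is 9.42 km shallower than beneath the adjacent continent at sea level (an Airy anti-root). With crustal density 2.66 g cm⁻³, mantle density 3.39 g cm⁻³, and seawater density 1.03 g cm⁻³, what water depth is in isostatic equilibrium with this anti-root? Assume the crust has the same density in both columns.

Replacing a thickness d of crust by seawater at the top must be balanced by replacing crust with mantle at the base: d (ρ_c − ρ_w) = a (ρ_m − ρ_c).
d = a (ρ_m − ρ_c)/(ρ_c − ρ_w) = 9.42 km × 0.73/1.63 = 4.22 km.

4.22 km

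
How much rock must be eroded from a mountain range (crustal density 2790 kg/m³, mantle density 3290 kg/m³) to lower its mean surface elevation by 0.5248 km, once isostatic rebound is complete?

3.45 km

Net drop Δ = e − u = e − e ρ_c/ρ_m = e (ρ_m − ρ_c)/ρ_m.
e = Δ ρ_m/(ρ_m − ρ_c) = 0.5248 km × 3290/500 = 3.45 km.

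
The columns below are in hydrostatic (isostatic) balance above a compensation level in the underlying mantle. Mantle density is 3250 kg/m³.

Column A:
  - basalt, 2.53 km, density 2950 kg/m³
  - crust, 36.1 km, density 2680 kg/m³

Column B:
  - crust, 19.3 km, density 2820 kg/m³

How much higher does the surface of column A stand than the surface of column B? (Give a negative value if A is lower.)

4.01 km

For any compensation level in the mantle, the mantle terms cancel and isostasy reduces to e = (Σt_A − Σt_B) − (Σ(ρt)_A − Σ(ρt)_B) / ρ_m.
Σt_A = 38.63 km; Σt_B = 19.3 km; Σ(ρt)_A = 104211.5; Σ(ρt)_B = 54426 (in km·kg/m³).
e = (38.63 − 19.3) − (104211.5 − 54426) / 3250 = 4.01 km.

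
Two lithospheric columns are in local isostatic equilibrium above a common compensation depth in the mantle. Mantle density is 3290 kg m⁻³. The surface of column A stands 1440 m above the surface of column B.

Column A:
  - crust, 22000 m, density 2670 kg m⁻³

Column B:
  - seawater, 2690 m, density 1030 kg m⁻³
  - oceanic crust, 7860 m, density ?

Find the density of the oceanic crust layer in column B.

2930 kg m⁻³

Take the compensation level at the base of the deeper column (depth z_c below the surface of column A) and equate Σ ρ_i t_i down to z_c; mantle fills any gap and the z_c terms cancel.
Column A: 22000×2670 + (z_c − 22000)×3290
Column B: 1440×0 + 2690×1030 + 7860×ρ + (z_c − 1440 − 10550)×3290
The z_c×3290 term appears on both sides and cancels. Collect the known terms of each column as K = Σ(ρt)_known − 3290 × (depth of known layers): K_A = 58740000 − 3290×22000 = −13640000; K_B = 2770700 − 3290×(1440 + 10550) = −36676400.
Balance: K_A = K_B + 7860×ρ, so ρ = (K_A − K_B)/7860 = 23036400/7860 = 2930 kg m⁻³.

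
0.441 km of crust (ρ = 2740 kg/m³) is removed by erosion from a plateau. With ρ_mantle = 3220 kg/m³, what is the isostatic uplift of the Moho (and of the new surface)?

0.375 km

Unloading: uplift u = e ρ_c/ρ_m = 0.441 km × 2740/3220 = 0.375 km.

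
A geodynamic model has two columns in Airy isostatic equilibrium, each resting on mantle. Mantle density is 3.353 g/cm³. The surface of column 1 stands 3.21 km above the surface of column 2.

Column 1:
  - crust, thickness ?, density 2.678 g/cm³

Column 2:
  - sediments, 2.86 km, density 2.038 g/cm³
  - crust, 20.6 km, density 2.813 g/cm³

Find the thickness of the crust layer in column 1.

38 km

Take the compensation level at the base of the deeper column (depth z_c below the surface of column 1) and equate Σ ρ_i t_i down to z_c; mantle fills any gap and the z_c terms cancel.
Column 1: x×2.678 + (z_c − 0 − x)×3.353
Column 2: 3.21×0 + 2.86×2.038 + 20.6×2.813 + (z_c − 3.21 − 23.46)×3.353
The z_c×3.353 term appears on both sides and cancels. Collect the known terms of each column as K = Σ(ρt)_known − 3.353 × (depth of known layers): K_1 = 0 − 3.353×0 = 0; K_2 = 63.77648 − 3.353×(3.21 + 23.46) = −25.64803.
Balance: K_1 − x×(3.353 − 2.678) = K_2, so x = (K_1 − K_2)/(3.353 − 2.678) = 25.648/0.675 = 38 km.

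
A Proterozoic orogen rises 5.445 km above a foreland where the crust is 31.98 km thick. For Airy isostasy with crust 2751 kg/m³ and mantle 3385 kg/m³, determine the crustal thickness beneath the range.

Root depth r = h ρ_c / (ρ_m − ρ_c) = 5.445 km × 2751 / 634 = 23.63 km.
Total thickness = T + h + r = 31.98 km + 5.445 km + 23.63 km = 61.1 km.

61.1 km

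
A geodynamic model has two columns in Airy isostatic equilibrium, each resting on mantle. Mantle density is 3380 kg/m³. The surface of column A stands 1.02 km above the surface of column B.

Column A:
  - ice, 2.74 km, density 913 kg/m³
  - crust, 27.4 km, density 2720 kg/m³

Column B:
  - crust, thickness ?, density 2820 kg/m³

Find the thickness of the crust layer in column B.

38.2 km

Take the compensation level at the base of the deeper column (depth z_c below the surface of column A) and equate Σ ρ_i t_i down to z_c; mantle fills any gap and the z_c terms cancel.
Column A: 2.74×913 + 27.4×2720 + (z_c − 30.14)×3380
Column B: 1.02×0 + x×2820 + (z_c − 1.02 − 0 − x)×3380
The z_c×3380 term appears on both sides and cancels. Collect the known terms of each column as K = Σ(ρt)_known − 3380 × (depth of known layers): K_A = 77029.62 − 3380×30.14 = −24843.58; K_B = 0 − 3380×(1.02 + 0) = −3447.6.
Balance: K_A = K_B − x×(3380 − 2820), so x = (K_B − K_A)/(3380 − 2820) = 21396/560 = 38.2 km.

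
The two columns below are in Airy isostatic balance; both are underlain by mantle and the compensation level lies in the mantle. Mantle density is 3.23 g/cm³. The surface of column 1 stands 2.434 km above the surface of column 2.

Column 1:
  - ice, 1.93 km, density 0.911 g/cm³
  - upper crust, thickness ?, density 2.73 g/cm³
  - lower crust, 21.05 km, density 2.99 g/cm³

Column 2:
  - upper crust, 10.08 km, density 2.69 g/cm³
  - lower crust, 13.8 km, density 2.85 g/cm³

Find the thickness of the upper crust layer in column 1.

Take the compensation level at the base of the deeper column (depth z_c below the surface of column 1) and equate Σ ρ_i t_i down to z_c; mantle fills any gap and the z_c terms cancel.
Column 1: 1.93×0.911 + x×2.73 + 21.05×2.99 + (z_c − 22.98 − x)×3.23
Column 2: 2.434×0 + 10.08×2.69 + 13.8×2.85 + (z_c − 2.434 − 23.88)×3.23
The z_c×3.23 term appears on both sides and cancels. Collect the known terms of each column as K = Σ(ρt)_known − 3.23 × (depth of known layers): K_1 = 64.69773 − 3.23×22.98 = −9.52767; K_2 = 66.4452 − 3.23×(2.434 + 23.88) = −18.54902.
Balance: K_1 − x×(3.23 − 2.73) = K_2, so x = (K_1 − K_2)/(3.23 − 2.73) = 9.02135/0.5 = 18 km.

18 km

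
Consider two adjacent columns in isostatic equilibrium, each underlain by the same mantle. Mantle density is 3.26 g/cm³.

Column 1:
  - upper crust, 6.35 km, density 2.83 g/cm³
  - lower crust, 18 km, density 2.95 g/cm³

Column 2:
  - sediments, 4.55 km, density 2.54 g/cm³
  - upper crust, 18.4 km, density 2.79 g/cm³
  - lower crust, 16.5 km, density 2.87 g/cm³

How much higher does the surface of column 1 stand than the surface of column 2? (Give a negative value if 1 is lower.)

−3.08 km

For any compensation level in the mantle, the mantle terms cancel and isostasy reduces to e = (Σt_1 − Σt_2) − (Σ(ρt)_1 − Σ(ρt)_2) / ρ_m.
Σt_1 = 24.35 km; Σt_2 = 39.45 km; Σ(ρt)_1 = 71.0705; Σ(ρt)_2 = 110.248 (in km·g/cm³).
e = (24.35 − 39.45) − (71.0705 − 110.248) / 3.26 = −3.08 km.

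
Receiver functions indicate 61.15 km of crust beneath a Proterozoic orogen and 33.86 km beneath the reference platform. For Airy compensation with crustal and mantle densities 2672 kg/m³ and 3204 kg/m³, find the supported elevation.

4.53 km

Excess crust Δ = 61.15 km − 33.86 km = 27.29 km, split between elevation h and root r with h + r = Δ.
Airy balance ρ_c h = (ρ_m − ρ_c) r gives r = h ρ_c/(ρ_m − ρ_c), so h (1 + ρ_c/(ρ_m − ρ_c)) = Δ, i.e. h = Δ (ρ_m − ρ_c)/ρ_m.
h = 27.29 km × 532/3204 = 4.53 km.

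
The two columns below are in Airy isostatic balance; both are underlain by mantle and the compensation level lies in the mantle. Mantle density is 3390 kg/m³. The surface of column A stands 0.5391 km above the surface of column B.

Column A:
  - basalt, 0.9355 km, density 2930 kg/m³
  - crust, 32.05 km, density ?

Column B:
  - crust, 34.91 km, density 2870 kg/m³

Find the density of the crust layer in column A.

2780 kg/m³

Take the compensation level at the base of the deeper column (depth z_c below the surface of column A) and equate Σ ρ_i t_i down to z_c; mantle fills any gap and the z_c terms cancel.
Column A: 0.9355×2930 + 32.05×ρ + (z_c − 32.9855)×3390
Column B: 0.5391×0 + 34.91×2870 + (z_c − 0.5391 − 34.91)×3390
The z_c×3390 term appears on both sides and cancels. Collect the known terms of each column as K = Σ(ρt)_known − 3390 × (depth of known layers): K_A = 2741.015 − 3390×32.9855 = −109079.83; K_B = 100191.7 − 3390×(0.5391 + 34.91) = −19980.749.
Balance: K_A + 32.05×ρ = K_B, so ρ = (K_B − K_A)/32.05 = 89099.1/32.05 = 2780 kg/m³.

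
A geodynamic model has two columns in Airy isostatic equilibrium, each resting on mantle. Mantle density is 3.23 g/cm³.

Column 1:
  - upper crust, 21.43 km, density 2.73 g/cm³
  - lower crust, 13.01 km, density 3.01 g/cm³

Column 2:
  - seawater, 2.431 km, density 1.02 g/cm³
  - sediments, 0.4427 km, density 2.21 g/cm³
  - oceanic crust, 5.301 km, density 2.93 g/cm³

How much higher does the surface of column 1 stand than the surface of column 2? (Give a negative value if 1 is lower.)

1.91 km

For any compensation level in the mantle, the mantle terms cancel and isostasy reduces to e = (Σt_1 − Σt_2) − (Σ(ρt)_1 − Σ(ρt)_2) / ρ_m.
Σt_1 = 34.44 km; Σt_2 = 8.1747 km; Σ(ρt)_1 = 97.664; Σ(ρt)_2 = 18.989917 (in km·g/cm³).
e = (34.44 − 8.1747) − (97.664 − 18.989917) / 3.23 = 1.91 km.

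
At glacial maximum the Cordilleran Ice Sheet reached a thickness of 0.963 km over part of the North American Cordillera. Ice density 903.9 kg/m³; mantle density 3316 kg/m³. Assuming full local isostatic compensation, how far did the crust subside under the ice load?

For local isostatic compensation: the ice load ρ_ice t is balanced by mantle displaced below, ρ_m s.
s = t ρ_ice / ρ_m = 0.963 km × 903.9/3316 = 0.263 km.

0.263 km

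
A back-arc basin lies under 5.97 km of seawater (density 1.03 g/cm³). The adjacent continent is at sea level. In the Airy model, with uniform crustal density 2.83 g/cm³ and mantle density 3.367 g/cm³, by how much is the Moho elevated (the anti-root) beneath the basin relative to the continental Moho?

For local isostatic compensation: replacing crust with seawater at the top is compensated by replacing crust with mantle at the base: d (ρ_c − ρ_w) = a (ρ_m − ρ_c).
a = d (ρ_c − ρ_w)/(ρ_m − ρ_c) = 5.97 km × 1.8/0.537 = 20 km.

20 km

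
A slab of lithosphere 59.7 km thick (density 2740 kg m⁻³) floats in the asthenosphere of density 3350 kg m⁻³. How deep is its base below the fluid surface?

48.8 km

Draft d = t ρ_obj/ρ_fluid = 59.7 km × 2740/3350 = 48.8 km.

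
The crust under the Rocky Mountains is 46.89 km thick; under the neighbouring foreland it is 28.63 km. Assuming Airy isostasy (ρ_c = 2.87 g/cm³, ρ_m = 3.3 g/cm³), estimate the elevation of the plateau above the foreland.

Excess crust Δ = 46.89 km − 28.63 km = 18.26 km, split between elevation h and root r with h + r = Δ.
Airy balance ρ_c h = (ρ_m − ρ_c) r gives r = h ρ_c/(ρ_m − ρ_c), so h (1 + ρ_c/(ρ_m − ρ_c)) = Δ, i.e. h = Δ (ρ_m − ρ_c)/ρ_m.
h = 18.26 km × 0.43/3.3 = 2.38 km.

2.38 km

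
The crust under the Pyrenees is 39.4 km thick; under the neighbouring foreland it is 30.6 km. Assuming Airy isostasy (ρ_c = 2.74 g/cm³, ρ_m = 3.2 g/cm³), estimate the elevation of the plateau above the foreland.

Excess crust Δ = 39.4 km − 30.6 km = 8.8 km, split between elevation h and root r with h + r = Δ.
Airy balance ρ_c h = (ρ_m − ρ_c) r gives r = h ρ_c/(ρ_m − ρ_c), so h (1 + ρ_c/(ρ_m − ρ_c)) = Δ, i.e. h = Δ (ρ_m − ρ_c)/ρ_m.
h = 8.8 km × 0.46/3.2 = 1.26 km.

1.26 km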